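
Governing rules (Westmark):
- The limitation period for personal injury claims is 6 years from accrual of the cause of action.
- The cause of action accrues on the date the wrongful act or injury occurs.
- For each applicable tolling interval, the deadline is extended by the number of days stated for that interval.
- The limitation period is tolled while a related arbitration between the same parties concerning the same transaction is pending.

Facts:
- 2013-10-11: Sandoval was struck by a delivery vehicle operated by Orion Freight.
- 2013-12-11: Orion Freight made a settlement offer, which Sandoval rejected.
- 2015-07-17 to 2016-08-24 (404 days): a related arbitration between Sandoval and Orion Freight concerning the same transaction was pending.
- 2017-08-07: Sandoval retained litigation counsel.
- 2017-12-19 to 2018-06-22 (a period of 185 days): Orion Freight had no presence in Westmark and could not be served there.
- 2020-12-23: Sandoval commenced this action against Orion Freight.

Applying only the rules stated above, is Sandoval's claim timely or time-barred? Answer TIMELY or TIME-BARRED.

TIME-BARRED

The limitation period began to run on 2013-10-11.
Adding the 6 years base period to 2013-10-11 gives a deadline of 2019-10-11, before any tolling.
Because the pending related arbitration ran from 2015-07-17 to 2016-08-24, the deadline is extended by 404 days to 2020-11-18.
No stated provision tolls the period for the defendant's absence, so the interval from 2017-12-19 to 2018-06-22 has no effect on the deadline.
Nothing else in the chronology tolls or restarts the period.
Filing on 2020-12-23 missed the 2020-11-18 deadline — the action is time-barred.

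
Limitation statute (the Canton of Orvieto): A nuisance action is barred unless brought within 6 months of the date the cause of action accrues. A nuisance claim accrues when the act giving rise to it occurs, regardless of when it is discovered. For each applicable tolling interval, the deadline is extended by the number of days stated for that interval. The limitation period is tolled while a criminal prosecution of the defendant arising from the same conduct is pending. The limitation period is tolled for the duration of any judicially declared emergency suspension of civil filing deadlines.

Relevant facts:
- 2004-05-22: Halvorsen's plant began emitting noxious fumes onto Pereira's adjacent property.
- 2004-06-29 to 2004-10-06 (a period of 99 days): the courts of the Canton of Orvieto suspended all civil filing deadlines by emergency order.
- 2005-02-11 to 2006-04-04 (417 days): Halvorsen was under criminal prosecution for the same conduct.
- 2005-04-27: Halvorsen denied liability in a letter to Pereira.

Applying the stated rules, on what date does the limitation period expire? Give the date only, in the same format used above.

The claim accrued on 2004-05-22, when the wrongful act occurred.
The untolled deadline — 6 months after 2004-05-22 — is 2004-11-22.
The emergency suspension of filing deadlines from 2004-06-29 to 2004-10-06 tolled the period for 99 days, extending the deadline to 2005-03-01.
The period was tolled for 417 days by the pending criminal prosecution (2005-02-11 to 2006-04-04), pushing the deadline to 2006-04-22.
The other events in the timeline have no effect on the limitation period under the stated rules.

2006-04-22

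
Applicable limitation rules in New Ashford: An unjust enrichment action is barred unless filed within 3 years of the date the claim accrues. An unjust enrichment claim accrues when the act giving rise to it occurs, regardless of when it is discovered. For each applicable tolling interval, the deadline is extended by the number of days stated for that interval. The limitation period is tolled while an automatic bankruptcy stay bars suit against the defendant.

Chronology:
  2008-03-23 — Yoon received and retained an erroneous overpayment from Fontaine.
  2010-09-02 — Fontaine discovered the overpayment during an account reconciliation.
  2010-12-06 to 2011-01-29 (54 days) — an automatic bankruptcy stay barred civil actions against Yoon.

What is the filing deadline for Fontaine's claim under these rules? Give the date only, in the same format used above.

The claim accrued on 2008-03-23, when the wrongful act occurred; under the stated occurrence rule the 2010-09-02 discovery does not delay accrual.
The untolled deadline — 3 years after 2008-03-23 — is 2011-03-23.
Because the automatic bankruptcy stay ran from 2010-12-06 to 2011-01-29, the deadline is extended by 54 days to 2011-05-16.

2011-05-16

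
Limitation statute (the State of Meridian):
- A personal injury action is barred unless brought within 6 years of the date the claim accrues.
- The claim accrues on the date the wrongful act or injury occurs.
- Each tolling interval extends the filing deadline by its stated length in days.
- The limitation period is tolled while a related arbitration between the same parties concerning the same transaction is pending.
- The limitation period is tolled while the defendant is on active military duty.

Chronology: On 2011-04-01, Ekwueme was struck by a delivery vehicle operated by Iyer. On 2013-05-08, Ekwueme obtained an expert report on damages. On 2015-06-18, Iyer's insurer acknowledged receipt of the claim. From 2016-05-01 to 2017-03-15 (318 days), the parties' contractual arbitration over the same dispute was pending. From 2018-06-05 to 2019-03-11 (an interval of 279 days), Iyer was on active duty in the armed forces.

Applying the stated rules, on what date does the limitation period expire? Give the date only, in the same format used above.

The claim accrued on 2011-04-01, when the wrongful act occurred.
6 years from 2011-04-01 is 2017-04-01.
Because the pending related arbitration ran from 2016-05-01 to 2017-03-15, the deadline is extended by 318 days to 2018-02-13.
By the time the defendant's active military service began on 2018-06-05, the limitation period had already expired on 2018-02-13; that interval cannot revive it.
None of the other events listed affects the running of the period under the stated rules.

2018-02-13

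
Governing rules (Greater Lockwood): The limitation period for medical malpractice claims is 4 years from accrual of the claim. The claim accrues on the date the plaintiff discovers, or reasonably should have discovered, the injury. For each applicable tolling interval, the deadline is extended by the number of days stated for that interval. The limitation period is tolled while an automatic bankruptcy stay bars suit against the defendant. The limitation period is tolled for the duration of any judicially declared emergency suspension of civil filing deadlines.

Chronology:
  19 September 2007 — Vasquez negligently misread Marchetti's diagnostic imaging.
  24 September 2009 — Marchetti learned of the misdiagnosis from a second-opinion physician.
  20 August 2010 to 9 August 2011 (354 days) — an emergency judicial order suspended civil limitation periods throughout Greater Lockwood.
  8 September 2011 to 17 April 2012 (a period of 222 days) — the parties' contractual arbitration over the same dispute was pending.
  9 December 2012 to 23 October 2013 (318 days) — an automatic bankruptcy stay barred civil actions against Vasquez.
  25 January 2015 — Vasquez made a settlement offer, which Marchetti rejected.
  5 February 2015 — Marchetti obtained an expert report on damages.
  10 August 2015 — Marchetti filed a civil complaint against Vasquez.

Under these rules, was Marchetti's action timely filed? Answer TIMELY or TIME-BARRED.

The claim did not accrue until Marchetti discovered the injury on 24 September 2009; the 19 September 2007 act date does not start the clock under the stated rule.
Adding the 4 years base period to 24 September 2009 gives a deadline of 24 September 2013, before any tolling.
The emergency suspension of filing deadlines from 20 August 2010 to 9 August 2011 tolled the period for 354 days, extending the deadline to 13 September 2014.
The period was tolled for 318 days by the automatic bankruptcy stay (9 December 2012 to 23 October 2013), pushing the deadline to 28 July 2015.
No stated provision tolls the period for a pending arbitration, so the interval from 8 September 2011 to 17 April 2012 has no effect on the deadline.
The other events in the timeline have no effect on the limitation period under the stated rules.
Filing on 10 August 2015 missed the 28 July 2015 deadline — the action is time-barred.

TIME-BARRED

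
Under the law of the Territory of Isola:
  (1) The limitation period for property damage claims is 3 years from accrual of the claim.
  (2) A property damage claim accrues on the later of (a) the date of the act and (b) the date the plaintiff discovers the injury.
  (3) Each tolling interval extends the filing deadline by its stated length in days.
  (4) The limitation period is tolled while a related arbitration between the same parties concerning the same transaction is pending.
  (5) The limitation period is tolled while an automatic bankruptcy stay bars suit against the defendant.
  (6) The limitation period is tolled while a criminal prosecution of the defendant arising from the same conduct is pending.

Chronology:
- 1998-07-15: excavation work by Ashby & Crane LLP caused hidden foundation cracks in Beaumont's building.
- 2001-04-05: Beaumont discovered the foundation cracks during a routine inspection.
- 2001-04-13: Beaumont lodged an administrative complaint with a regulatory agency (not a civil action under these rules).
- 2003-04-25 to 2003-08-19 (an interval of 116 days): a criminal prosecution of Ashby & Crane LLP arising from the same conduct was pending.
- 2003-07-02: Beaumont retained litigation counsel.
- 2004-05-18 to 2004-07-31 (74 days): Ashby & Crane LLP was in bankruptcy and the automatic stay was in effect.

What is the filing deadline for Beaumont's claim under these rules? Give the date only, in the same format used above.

The claim accrued on 2001-04-05 — the later of the 1998-07-15 act and the 2001-04-05 discovery.
3 years from 2001-04-05 is 2004-04-05.
The pending criminal prosecution from 2003-04-25 to 2003-08-19 tolled the period for 116 days, extending the deadline to 2004-07-30.
The period was tolled for 74 days by the automatic bankruptcy stay (2004-05-18 to 2004-07-31), pushing the deadline to 2004-10-12.
Nothing else in the chronology tolls or restarts the period.

2004-10-12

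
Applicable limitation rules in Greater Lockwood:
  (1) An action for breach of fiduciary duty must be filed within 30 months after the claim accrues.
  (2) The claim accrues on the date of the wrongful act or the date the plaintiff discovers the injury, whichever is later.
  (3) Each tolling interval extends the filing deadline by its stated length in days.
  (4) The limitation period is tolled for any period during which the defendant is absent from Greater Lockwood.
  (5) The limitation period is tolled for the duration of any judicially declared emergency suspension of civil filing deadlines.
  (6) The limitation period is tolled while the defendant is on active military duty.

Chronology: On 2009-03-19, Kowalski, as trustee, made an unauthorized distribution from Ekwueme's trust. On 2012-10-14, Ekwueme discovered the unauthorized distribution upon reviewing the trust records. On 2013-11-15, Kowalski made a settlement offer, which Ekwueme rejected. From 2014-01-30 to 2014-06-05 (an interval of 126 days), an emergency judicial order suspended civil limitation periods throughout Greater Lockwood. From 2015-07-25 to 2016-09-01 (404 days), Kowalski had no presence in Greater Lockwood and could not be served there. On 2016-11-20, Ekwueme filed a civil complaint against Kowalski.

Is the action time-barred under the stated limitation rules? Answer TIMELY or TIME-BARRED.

TIME-BARRED

Because discovery on 2012-10-14 post-dates the 2009-03-19 act, accrual under the later-of rule falls on 2012-10-14.
Adding the 30 months base period to 2012-10-14 gives a deadline of 2015-04-14, before any tolling.
The period was tolled for 126 days by the emergency suspension of filing deadlines (2014-01-30 to 2014-06-05), pushing the deadline to 2015-08-18.
The defendant's absence from the jurisdiction from 2015-07-25 to 2016-09-01 tolled the period for 404 days, extending the deadline to 2016-09-25.
The other events in the timeline have no effect on the limitation period under the stated rules.
The 2016-11-20 filing falls after the 2016-09-25 deadline; the claim is time-barred.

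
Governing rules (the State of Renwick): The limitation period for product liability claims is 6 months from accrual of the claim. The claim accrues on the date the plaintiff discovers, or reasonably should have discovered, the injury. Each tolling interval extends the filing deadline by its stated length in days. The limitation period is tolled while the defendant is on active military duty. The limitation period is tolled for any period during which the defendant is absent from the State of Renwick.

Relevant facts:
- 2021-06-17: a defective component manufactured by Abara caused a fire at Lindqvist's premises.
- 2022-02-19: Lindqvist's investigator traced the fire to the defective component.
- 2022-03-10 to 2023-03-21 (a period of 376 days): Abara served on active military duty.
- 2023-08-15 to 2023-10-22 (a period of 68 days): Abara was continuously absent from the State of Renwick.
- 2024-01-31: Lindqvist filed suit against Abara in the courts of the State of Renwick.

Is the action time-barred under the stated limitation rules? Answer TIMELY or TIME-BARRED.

TIME-BARRED

Accrual is tied to discovery, so the period began on 2022-02-19 rather than on 2021-06-17 when the act occurred.
6 months from 2022-02-19 is 2022-08-19.
The period was tolled for 376 days by the defendant's active military service (2022-03-10 to 2023-03-21), pushing the deadline to 2023-08-30.
The period was tolled for 68 days by the defendant's absence from the jurisdiction (2023-08-15 to 2023-10-22), pushing the deadline to 2023-11-06.
Filing on 2024-01-31 missed the 2023-11-06 deadline — the action is time-barred.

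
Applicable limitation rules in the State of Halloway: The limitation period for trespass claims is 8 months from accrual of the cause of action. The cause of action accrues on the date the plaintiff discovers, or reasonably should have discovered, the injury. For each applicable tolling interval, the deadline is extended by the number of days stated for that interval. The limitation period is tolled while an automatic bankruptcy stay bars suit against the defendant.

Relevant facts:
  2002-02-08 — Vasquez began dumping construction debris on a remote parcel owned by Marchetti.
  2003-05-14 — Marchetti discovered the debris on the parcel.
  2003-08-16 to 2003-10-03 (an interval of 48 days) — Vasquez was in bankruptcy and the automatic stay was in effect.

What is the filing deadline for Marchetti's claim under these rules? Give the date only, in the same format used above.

2004-03-02

The claim did not accrue until Marchetti discovered the injury on 2003-05-14; the 2002-02-08 act date does not start the clock under the stated rule.
Adding the 8 months base period to 2003-05-14 gives a deadline of 2004-01-14, before any tolling.
The period was tolled for 48 days by the automatic bankruptcy stay (2003-08-16 to 2003-10-03), pushing the deadline to 2004-03-02.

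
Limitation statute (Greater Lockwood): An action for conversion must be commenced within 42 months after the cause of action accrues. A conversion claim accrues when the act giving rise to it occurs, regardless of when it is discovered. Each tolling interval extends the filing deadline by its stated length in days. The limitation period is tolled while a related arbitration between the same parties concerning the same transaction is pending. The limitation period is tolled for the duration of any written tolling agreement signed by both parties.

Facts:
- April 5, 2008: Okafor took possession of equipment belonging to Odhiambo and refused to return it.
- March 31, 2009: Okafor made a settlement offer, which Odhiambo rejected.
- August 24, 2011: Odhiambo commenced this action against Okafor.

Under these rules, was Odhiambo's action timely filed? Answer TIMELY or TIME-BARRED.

TIMELY

The claim accrued on April 5, 2008, when the wrongful act occurred.
42 months from April 5, 2008 is October 5, 2011.
None of the other events listed affects the running of the period under the stated rules.
Odhiambo filed on August 24, 2011, before the October 5, 2011 deadline, so the action is timely.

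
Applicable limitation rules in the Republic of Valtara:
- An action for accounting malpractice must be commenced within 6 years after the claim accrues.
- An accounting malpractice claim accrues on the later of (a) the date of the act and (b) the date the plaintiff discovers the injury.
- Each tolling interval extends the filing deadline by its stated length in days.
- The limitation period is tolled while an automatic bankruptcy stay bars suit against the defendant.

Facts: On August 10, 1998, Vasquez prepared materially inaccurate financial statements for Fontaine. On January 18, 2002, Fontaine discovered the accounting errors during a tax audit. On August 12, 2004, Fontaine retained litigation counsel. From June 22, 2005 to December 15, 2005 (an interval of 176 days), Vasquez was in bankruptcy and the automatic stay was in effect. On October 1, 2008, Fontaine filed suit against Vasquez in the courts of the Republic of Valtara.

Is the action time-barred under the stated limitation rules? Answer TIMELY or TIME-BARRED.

TIME-BARRED

Taking the later of the act (August 10, 1998) and discovery (January 18, 2002), the claim accrued on January 18, 2002.
Adding the 6 years base period to January 18, 2002 gives a deadline of January 18, 2008, before any tolling.
Because the automatic bankruptcy stay ran from June 22, 2005 to December 15, 2005, the deadline is extended by 176 days to July 12, 2008.
Nothing else in the chronology tolls or restarts the period.
Filing on October 1, 2008 missed the July 12, 2008 deadline — the action is time-barred.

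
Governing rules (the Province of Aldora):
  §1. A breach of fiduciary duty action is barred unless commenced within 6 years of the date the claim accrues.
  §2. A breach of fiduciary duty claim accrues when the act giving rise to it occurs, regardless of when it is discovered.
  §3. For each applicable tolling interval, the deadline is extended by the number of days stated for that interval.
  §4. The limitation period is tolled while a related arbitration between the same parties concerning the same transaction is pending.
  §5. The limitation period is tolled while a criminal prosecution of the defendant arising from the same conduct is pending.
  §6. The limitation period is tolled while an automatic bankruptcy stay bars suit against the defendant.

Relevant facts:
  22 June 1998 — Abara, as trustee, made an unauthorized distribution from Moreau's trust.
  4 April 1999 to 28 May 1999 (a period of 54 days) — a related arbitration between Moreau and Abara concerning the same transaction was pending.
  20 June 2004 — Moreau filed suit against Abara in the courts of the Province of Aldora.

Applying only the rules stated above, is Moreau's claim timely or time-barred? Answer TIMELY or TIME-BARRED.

TIMELY

The claim accrued on 22 June 1998, when the wrongful act occurred.
6 years from 22 June 1998 is 22 June 2004.
Because the pending related arbitration ran from 4 April 1999 to 28 May 1999, the deadline is extended by 54 days to 15 August 2004.
Moreau filed on 20 June 2004, before the 15 August 2004 deadline, so the action is timely.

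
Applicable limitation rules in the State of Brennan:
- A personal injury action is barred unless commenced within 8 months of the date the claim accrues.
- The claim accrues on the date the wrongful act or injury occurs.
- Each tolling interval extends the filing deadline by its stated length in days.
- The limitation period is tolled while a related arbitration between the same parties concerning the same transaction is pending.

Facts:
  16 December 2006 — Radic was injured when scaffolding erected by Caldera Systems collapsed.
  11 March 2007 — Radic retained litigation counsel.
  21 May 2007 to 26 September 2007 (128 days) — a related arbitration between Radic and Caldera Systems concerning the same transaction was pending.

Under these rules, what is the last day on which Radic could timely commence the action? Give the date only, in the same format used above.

22 December 2007

The claim accrued on 16 December 2006, the date of the act.
Adding the 8 months base period to 16 December 2006 gives a deadline of 16 August 2007, before any tolling.
The pending related arbitration from 21 May 2007 to 26 September 2007 tolled the period for 128 days, extending the deadline to 22 December 2007.
The other events in the timeline have no effect on the limitation period under the stated rules.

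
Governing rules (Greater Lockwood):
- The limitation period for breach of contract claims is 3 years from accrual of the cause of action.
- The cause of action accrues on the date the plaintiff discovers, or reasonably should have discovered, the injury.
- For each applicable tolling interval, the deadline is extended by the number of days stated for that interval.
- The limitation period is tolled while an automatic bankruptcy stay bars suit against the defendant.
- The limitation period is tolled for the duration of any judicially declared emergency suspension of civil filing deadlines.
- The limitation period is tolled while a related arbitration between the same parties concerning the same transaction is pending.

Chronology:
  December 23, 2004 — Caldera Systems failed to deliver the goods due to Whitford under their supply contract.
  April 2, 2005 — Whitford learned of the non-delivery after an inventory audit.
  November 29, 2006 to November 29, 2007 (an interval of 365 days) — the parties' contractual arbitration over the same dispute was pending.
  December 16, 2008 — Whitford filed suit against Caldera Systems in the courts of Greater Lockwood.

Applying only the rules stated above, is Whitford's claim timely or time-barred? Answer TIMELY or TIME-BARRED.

Under the discovery rule, the claim accrued on April 2, 2005, when Whitford discovered the injury — not on the December 23, 2004 date of the underlying act.
The untolled deadline — 3 years after April 2, 2005 — is April 2, 2008.
The pending related arbitration from November 29, 2006 to November 29, 2007 tolled the period for 365 days, extending the deadline to April 2, 2009.
Whitford filed on December 16, 2008, before the April 2, 2009 deadline, so the action is timely.

TIMELY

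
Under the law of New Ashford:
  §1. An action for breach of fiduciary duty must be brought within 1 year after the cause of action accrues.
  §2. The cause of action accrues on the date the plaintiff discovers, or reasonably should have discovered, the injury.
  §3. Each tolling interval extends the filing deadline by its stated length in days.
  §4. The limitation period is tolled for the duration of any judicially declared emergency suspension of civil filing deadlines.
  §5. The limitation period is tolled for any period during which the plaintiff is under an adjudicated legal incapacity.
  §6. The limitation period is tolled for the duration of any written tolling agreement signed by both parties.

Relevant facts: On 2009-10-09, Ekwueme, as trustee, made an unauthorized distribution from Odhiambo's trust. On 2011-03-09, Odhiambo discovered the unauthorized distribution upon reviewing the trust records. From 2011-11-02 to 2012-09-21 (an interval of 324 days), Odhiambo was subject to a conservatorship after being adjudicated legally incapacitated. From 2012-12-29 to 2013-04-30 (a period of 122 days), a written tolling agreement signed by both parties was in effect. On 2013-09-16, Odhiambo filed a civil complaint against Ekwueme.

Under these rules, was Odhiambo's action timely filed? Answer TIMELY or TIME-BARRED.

TIME-BARRED

Accrual is tied to discovery, so the period began on 2011-03-09 rather than on 2009-10-09 when the act occurred.
Adding the 1 year base period to 2011-03-09 gives a deadline of 2012-03-09, before any tolling.
Because the plaintiff's legal incapacity ran from 2011-11-02 to 2012-09-21, the deadline is extended by 324 days to 2013-01-27.
The period was tolled for 122 days by the written tolling agreement (2012-12-29 to 2013-04-30), pushing the deadline to 2013-05-29.
Filing on 2013-09-16 missed the 2013-05-29 deadline — the action is time-barred.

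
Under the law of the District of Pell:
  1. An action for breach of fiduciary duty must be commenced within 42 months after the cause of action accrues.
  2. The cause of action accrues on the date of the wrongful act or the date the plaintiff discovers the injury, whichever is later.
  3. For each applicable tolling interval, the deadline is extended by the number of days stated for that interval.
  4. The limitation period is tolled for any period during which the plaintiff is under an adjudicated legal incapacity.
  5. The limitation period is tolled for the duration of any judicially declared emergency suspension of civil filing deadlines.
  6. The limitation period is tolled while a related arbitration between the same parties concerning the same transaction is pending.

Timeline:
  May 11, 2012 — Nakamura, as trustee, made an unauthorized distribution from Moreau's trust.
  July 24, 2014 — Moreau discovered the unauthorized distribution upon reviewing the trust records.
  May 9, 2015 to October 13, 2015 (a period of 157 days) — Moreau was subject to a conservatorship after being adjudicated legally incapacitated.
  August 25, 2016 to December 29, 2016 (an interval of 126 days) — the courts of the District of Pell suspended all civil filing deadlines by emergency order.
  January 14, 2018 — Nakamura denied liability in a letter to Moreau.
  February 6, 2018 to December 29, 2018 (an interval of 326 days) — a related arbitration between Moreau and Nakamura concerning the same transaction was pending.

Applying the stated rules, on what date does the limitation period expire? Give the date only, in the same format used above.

September 25, 2019

Because discovery on July 24, 2014 post-dates the May 11, 2012 act, accrual under the later-of rule falls on July 24, 2014.
42 months from July 24, 2014 is January 24, 2018.
The plaintiff's legal incapacity from May 9, 2015 to October 13, 2015 tolled the period for 157 days, extending the deadline to June 30, 2018.
Because the emergency suspension of filing deadlines ran from August 25, 2016 to December 29, 2016, the deadline is extended by 126 days to November 3, 2018.
The pending related arbitration from February 6, 2018 to December 29, 2018 tolled the period for 326 days, extending the deadline to September 25, 2019.
None of the other events listed affects the running of the period under the stated rules.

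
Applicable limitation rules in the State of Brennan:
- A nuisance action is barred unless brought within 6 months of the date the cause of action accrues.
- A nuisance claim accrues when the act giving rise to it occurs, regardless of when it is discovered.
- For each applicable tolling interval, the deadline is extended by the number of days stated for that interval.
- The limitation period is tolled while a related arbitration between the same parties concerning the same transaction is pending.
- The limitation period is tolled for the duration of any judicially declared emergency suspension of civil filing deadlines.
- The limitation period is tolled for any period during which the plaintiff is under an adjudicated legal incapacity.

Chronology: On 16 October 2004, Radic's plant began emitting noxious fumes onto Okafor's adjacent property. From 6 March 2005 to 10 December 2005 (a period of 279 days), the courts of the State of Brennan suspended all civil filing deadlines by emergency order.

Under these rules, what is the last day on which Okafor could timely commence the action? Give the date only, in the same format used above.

20 January 2006

The claim accrued on 16 October 2004, when the wrongful act occurred.
Adding the 6 months base period to 16 October 2004 gives a deadline of 16 April 2005, before any tolling.
The period was tolled for 279 days by the emergency suspension of filing deadlines (6 March 2005 to 10 December 2005), pushing the deadline to 20 January 2006.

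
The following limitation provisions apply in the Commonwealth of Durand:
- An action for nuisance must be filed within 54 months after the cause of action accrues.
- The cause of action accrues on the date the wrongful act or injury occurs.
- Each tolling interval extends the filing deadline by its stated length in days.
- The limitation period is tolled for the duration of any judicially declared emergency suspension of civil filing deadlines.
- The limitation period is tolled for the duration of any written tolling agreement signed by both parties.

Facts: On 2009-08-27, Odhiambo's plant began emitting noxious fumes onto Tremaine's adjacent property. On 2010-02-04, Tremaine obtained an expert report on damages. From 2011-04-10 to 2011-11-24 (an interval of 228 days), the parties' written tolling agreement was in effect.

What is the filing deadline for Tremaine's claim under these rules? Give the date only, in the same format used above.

The limitation period began to run on 2009-08-27.
Adding the 54 months base period to 2009-08-27 gives a deadline of 2014-02-27, before any tolling.
The period was tolled for 228 days by the written tolling agreement (2011-04-10 to 2011-11-24), pushing the deadline to 2014-10-13.
Nothing else in the chronology tolls or restarts the period.

2014-10-13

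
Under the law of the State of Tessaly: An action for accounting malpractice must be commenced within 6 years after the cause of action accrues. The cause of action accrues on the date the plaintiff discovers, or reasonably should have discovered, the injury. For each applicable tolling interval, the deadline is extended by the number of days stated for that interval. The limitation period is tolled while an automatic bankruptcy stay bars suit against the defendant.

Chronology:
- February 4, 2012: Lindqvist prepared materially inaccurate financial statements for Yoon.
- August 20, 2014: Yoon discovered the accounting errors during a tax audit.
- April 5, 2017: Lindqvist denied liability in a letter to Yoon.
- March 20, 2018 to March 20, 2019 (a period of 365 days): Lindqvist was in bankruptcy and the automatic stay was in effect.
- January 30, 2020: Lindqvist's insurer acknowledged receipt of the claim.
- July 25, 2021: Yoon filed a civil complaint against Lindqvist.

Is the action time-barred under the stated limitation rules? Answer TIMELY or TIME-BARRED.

TIMELY

Accrual is tied to discovery, so the period began on August 20, 2014 rather than on February 4, 2012 when the act occurred.
Adding the 6 years base period to August 20, 2014 gives a deadline of August 20, 2020, before any tolling.
The period was tolled for 365 days by the automatic bankruptcy stay (March 20, 2018 to March 20, 2019), pushing the deadline to August 20, 2021.
Nothing else in the chronology tolls or restarts the period.
Yoon filed on July 25, 2021, before the August 20, 2021 deadline, so the action is timely.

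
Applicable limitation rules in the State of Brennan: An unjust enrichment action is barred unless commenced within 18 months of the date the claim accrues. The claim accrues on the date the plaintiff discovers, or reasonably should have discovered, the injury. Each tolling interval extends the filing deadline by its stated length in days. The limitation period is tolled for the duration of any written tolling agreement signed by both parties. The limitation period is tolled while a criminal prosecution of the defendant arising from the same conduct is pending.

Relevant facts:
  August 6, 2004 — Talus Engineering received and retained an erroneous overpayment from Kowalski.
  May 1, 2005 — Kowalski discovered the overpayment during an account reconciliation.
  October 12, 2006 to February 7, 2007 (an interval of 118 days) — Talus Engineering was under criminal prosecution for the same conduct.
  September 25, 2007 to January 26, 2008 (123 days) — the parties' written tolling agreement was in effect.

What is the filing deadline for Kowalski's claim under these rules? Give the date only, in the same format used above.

February 27, 2007

Accrual is tied to discovery, so the period began on May 1, 2005 rather than on August 6, 2004 when the act occurred.
The untolled deadline — 18 months after May 1, 2005 — is November 1, 2006.
Because the pending criminal prosecution ran from October 12, 2006 to February 7, 2007, the deadline is extended by 118 days to February 27, 2007.
By the time the written tolling agreement began on September 25, 2007, the limitation period had already expired on February 27, 2007; that interval cannot revive it.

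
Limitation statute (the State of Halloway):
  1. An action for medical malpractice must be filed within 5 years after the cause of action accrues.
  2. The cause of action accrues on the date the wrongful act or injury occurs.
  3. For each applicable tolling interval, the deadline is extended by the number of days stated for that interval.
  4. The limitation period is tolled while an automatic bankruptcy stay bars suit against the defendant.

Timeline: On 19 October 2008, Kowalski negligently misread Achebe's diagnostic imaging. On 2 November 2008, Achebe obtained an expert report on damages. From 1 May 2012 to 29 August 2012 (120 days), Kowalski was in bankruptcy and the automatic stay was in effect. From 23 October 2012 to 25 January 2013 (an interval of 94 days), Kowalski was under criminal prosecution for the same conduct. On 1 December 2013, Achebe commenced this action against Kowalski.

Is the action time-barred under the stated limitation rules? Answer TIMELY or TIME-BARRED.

The limitation period began to run on 19 October 2008.
The untolled deadline — 5 years after 19 October 2008 — is 19 October 2013.
The automatic bankruptcy stay from 1 May 2012 to 29 August 2012 tolled the period for 120 days, extending the deadline to 16 February 2014.
No stated provision tolls the period for a criminal prosecution, so the interval from 23 October 2012 to 25 January 2013 has no effect on the deadline.
The other events in the timeline have no effect on the limitation period under the stated rules.
The 1 December 2013 filing precedes the 16 February 2014 deadline; the claim is timely.

TIMELY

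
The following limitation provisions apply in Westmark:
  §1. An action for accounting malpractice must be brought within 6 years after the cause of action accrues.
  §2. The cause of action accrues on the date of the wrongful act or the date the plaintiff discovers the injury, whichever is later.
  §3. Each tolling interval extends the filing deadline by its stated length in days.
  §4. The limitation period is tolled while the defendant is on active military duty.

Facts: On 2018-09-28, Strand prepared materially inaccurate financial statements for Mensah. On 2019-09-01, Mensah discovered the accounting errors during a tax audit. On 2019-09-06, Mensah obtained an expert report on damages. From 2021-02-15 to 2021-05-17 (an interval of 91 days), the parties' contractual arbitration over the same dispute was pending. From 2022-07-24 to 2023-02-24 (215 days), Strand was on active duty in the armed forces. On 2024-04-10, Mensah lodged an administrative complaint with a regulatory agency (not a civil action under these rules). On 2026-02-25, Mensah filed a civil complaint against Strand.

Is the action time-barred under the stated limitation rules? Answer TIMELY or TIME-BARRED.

TIMELY

Taking the later of the act (2018-09-28) and discovery (2019-09-01), the claim accrued on 2019-09-01.
The untolled deadline — 6 years after 2019-09-01 — is 2025-09-01.
The period was tolled for 215 days by the defendant's active military service (2022-07-24 to 2023-02-24), pushing the deadline to 2026-04-04.
Although a pending arbitration ran from 2021-02-15 to 2021-05-17, the stated rules do not make that a tolling event, so it is disregarded.
Nothing else in the chronology tolls or restarts the period.
The 2026-02-25 filing precedes the 2026-04-04 deadline; the claim is timely.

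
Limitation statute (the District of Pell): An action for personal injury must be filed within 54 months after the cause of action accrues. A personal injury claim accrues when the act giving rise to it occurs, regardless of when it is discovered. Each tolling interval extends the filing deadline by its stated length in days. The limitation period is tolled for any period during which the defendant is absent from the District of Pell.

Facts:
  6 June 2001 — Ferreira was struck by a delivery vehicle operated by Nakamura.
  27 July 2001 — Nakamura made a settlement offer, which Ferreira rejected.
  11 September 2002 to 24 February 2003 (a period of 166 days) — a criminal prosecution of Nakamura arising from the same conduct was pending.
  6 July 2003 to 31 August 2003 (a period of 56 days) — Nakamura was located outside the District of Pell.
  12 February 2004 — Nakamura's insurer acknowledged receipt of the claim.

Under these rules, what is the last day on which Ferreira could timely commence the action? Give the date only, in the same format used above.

The cause of action accrued on 6 June 2001, the date of the act.
The untolled deadline — 54 months after 6 June 2001 — is 6 December 2005.
The period was tolled for 56 days by the defendant's absence from the jurisdiction (6 July 2003 to 31 August 2003), pushing the deadline to 31 January 2006.
The pending criminal prosecution from 11 September 2002 to 24 February 2003 does not toll the period, because no stated rule makes a criminal prosecution a tolling event.
None of the other events listed affects the running of the period under the stated rules.

31 January 2006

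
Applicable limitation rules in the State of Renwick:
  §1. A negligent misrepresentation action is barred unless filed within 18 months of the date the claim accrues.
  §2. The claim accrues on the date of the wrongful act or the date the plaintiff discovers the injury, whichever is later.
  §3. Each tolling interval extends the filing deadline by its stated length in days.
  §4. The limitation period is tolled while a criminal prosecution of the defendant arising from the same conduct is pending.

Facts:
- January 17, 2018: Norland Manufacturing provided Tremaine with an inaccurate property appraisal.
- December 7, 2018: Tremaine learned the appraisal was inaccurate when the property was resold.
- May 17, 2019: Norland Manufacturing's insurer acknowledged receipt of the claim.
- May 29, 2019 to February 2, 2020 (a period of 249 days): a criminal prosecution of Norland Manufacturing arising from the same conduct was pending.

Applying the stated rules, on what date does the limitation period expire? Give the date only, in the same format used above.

The claim accrued on December 7, 2018 — the later of the January 17, 2018 act and the December 7, 2018 discovery.
Adding the 18 months base period to December 7, 2018 gives a deadline of June 7, 2020, before any tolling.
The pending criminal prosecution from May 29, 2019 to February 2, 2020 tolled the period for 249 days, extending the deadline to February 11, 2021.
Nothing else in the chronology tolls or restarts the period.

February 11, 2021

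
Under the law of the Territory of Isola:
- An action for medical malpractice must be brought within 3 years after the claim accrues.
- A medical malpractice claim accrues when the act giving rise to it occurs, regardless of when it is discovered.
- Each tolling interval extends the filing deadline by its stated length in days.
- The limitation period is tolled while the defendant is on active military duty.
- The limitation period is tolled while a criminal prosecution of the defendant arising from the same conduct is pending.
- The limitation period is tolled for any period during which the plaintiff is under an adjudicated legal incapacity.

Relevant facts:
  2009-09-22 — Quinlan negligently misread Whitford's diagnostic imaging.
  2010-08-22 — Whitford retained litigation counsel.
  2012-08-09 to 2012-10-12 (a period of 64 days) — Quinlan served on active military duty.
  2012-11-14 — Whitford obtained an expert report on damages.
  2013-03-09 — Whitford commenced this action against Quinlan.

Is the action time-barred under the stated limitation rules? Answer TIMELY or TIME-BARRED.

The claim accrued on 2009-09-22, when the wrongful act occurred.
The untolled deadline — 3 years after 2009-09-22 — is 2012-09-22.
The period was tolled for 64 days by the defendant's active military service (2012-08-09 to 2012-10-12), pushing the deadline to 2012-11-25.
The other events in the timeline have no effect on the limitation period under the stated rules.
Filing on 2013-03-09 missed the 2012-11-25 deadline — the action is time-barred.

TIME-BARRED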